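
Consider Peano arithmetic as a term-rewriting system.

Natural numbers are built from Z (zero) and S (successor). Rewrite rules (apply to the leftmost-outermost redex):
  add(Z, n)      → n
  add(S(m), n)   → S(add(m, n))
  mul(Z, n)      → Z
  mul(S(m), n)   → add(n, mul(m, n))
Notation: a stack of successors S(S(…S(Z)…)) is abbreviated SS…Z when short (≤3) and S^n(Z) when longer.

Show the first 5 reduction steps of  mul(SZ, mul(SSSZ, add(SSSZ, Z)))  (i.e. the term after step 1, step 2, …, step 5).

  start: mul(SZ, mul(SSSZ, add(SSSZ, Z)))
  step 1: add(mul(SSSZ, add(SSSZ, Z)), mul(Z, mul(SSSZ, add(SSSZ, Z))))
  step 2: add(add(add(SSSZ, Z), mul(SSZ, add(SSSZ, Z))), mul(Z, mul(SSSZ, add(SSSZ, Z))))
  step 3: add(add(S(add(SSZ, Z)), mul(SSZ, add(SSSZ, Z))), mul(Z, mul(SSSZ, add(SSSZ, Z))))
  step 4: add(S(add(add(SSZ, Z), mul(SSZ, add(SSSZ, Z)))), mul(Z, mul(SSSZ, add(SSSZ, Z))))
  step 5: S(add(add(add(SSZ, Z), mul(SSZ, add(SSSZ, Z))), mul(Z, mul(SSSZ, add(SSSZ, Z)))))

Answer: after 5 steps: S(add(add(add(SSZ, Z), mul(SSZ, add(SSSZ, Z))), mul(Z, mul(SSSZ, add(SSSZ, Z)))))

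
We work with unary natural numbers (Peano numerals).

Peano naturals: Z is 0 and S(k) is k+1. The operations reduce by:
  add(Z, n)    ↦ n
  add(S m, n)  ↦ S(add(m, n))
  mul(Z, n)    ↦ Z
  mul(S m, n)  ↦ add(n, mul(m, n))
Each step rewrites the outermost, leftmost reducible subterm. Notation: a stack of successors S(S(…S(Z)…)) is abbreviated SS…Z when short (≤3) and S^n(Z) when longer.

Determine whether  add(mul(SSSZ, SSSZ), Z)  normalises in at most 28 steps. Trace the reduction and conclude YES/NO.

Answer: YES — reaches normal form S^9(Z) in 26 ≤ 28 steps

Reduction:
  start: add(mul(SSSZ, SSSZ), Z)
  step 1: add(add(SSSZ, mul(SSZ, SSSZ)), Z)
  step 2: add(S(add(SSZ, mul(SSZ, SSSZ))), Z)
  step 3: S(add(add(SSZ, mul(SSZ, SSSZ)), Z))
  step 4: S(add(S(add(SZ, mul(SSZ, SSSZ))), Z))
  step 5: S(S(add(add(SZ, mul(SSZ, SSSZ)), Z)))
  step 6: S(S(add(S(add(Z, mul(SSZ, SSSZ))), Z)))
  step 7: S(S(S(add(add(Z, mul(SSZ, SSSZ)), Z))))
  step 8: S(S(S(add(mul(SSZ, SSSZ), Z))))
  step 9: S(S(S(add(add(SSSZ, mul(SZ, SSSZ)), Z))))
  step 10: S(S(S(add(S(add(SSZ, mul(SZ, SSSZ))), Z))))
  step 11: S(S(S(S(add(add(SSZ, mul(SZ, SSSZ)), Z)))))
  step 12: S(S(S(S(add(S(add(SZ, mul(SZ, SSSZ))), Z)))))
  step 13: S(S(S(S(S(add(add(SZ, mul(SZ, SSSZ)), Z))))))
  step 14: S(S(S(S(S(add(S(add(Z, mul(SZ, SSSZ))), Z))))))
  step 15: S(S(S(S(S(S(add(add(Z, mul(SZ, SSSZ)), Z)))))))
  step 16: S(S(S(S(S(S(add(mul(SZ, SSSZ), Z)))))))
  step 17: S(S(S(S(S(S(add(add(SSSZ, mul(Z, SSSZ)), Z)))))))
  step 18: S(S(S(S(S(S(add(S(add(SSZ, mul(Z, SSSZ))), Z)))))))
  step 19: S(S(S(S(S(S(S(add(add(SSZ, mul(Z, SSSZ)), Z))))))))
  step 20: S(S(S(S(S(S(S(add(S(add(SZ, mul(Z, SSSZ))), Z))))))))
  step 21: S(S(S(S(S(S(S(S(add(add(SZ, mul(Z, SSSZ)), Z)))))))))
  step 22: S(S(S(S(S(S(S(S(add(S(add(Z, mul(Z, SSSZ))), Z)))))))))
  step 23: S(S(S(S(S(S(S(S(S(add(add(Z, mul(Z, SSSZ)), Z))))))))))
  step 24: S(S(S(S(S(S(S(S(S(add(mul(Z, SSSZ), Z))))))))))
  step 25: S(S(S(S(S(S(S(S(S(add(Z, Z))))))))))
  step 26: S^9(Z)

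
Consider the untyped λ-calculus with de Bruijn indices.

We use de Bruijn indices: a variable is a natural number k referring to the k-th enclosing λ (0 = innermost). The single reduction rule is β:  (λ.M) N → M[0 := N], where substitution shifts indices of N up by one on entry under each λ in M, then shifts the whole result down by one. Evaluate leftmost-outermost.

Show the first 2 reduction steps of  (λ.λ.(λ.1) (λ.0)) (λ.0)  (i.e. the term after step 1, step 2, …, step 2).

Answer: after 2 steps: λ.0

Derivation:
  start: (λ.λ.(λ.1) (λ.0)) (λ.0)
  [1] λ.(λ.1) (λ.0)
  [2] λ.0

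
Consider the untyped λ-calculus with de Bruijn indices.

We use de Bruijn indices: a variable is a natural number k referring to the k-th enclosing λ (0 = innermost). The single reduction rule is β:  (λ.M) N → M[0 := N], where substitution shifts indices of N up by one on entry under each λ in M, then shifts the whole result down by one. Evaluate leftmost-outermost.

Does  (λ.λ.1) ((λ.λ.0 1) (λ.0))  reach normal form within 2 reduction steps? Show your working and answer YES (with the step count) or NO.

Answer: YES — reaches normal form λ.λ.0 (λ.0) in 2 ≤ 2 steps

Derivation:
  start: (λ.λ.1) ((λ.λ.0 1) (λ.0))
  [1] λ.(λ.λ.0 1) (λ.0)
  [2] λ.λ.0 (λ.0)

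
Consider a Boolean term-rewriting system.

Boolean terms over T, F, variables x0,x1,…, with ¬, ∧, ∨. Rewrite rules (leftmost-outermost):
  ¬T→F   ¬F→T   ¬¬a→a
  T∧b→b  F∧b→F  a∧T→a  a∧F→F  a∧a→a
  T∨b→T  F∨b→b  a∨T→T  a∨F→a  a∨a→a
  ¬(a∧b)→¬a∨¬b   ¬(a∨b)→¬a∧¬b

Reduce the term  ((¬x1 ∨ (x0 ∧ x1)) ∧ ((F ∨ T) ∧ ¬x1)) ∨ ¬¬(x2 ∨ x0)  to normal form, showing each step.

  start: ((¬x1 ∨ (x0 ∧ x1)) ∧ ((F ∨ T) ∧ ¬x1)) ∨ ¬¬(x2 ∨ x0)
  [1] ((¬x1 ∨ (x0 ∧ x1)) ∧ (T ∧ ¬x1)) ∨ ¬¬(x2 ∨ x0)
  [2] ((¬x1 ∨ (x0 ∧ x1)) ∧ ¬x1) ∨ ¬¬(x2 ∨ x0)
  [3] ((¬x1 ∨ (x0 ∧ x1)) ∧ ¬x1) ∨ (x2 ∨ x0)

Answer: normal form = ((¬x1 ∨ (x0 ∧ x1)) ∧ ¬x1) ∨ (x2 ∨ x0)  (in 3 steps)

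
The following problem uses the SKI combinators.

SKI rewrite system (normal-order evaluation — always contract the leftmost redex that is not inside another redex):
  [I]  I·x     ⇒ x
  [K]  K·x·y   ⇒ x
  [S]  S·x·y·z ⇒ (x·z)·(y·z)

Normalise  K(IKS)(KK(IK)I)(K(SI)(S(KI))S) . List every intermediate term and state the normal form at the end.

Answer: normal form = S  (in 3 steps)

Working:
  start: K(IKS)(KK(IK)I)(K(SI)(S(KI))S)
  step 1: IKS(K(SI)(S(KI))S)
  step 2: KS(K(SI)(S(KI))S)
  step 3: S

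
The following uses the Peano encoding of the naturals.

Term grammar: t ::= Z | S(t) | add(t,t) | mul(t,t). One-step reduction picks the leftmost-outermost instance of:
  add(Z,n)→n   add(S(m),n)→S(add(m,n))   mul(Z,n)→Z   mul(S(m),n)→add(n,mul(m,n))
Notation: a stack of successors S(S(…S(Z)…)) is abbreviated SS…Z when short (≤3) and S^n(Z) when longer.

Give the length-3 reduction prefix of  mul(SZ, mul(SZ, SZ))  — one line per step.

  start: mul(SZ, mul(SZ, SZ))
  →1  add(mul(SZ, SZ), mul(Z, mul(SZ, SZ)))
  →2  add(add(SZ, mul(Z, SZ)), mul(Z, mul(SZ, SZ)))
  →3  add(S(add(Z, mul(Z, SZ))), mul(Z, mul(SZ, SZ)))

Answer: after 3 steps: add(S(add(Z, mul(Z, SZ))), mul(Z, mul(SZ, SZ)))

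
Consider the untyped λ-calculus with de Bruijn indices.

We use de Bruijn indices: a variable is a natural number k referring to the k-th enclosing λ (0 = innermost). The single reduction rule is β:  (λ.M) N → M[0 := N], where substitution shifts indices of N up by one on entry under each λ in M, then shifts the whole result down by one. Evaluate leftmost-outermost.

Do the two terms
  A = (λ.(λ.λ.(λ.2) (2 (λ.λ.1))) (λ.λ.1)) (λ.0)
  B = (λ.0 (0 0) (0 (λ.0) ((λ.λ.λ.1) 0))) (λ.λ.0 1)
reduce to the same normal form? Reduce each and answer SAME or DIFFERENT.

Term A:
  start: (λ.(λ.λ.(λ.2) (2 (λ.λ.1))) (λ.λ.1)) (λ.0)
  →1  (λ.λ.(λ.2) ((λ.0) (λ.λ.1))) (λ.λ.1)
  →2  λ.(λ.λ.λ.1) ((λ.0) (λ.λ.1))
  →3  λ.λ.λ.1

Term B:
  start: (λ.0 (0 0) (0 (λ.0) ((λ.λ.λ.1) 0))) (λ.λ.0 1)
  →1  (λ.λ.0 1) ((λ.λ.0 1) (λ.λ.0 1)) ((λ.λ.0 1) (λ.0) ((λ.λ.λ.1) (λ.λ.0 1)))
  →2  (λ.0 ((λ.λ.0 1) (λ.λ.0 1))) ((λ.λ.0 1) (λ.0) ((λ.λ.λ.1) (λ.λ.0 1)))
  →3  (λ.λ.0 1) (λ.0) ((λ.λ.λ.1) (λ.λ.0 1)) ((λ.λ.0 1) (λ.λ.0 1))
  →4  (λ.0 (λ.0)) ((λ.λ.λ.1) (λ.λ.0 1)) ((λ.λ.0 1) (λ.λ.0 1))
  →5  (λ.λ.λ.1) (λ.λ.0 1) (λ.0) ((λ.λ.0 1) (λ.λ.0 1))
  →6  (λ.λ.1) (λ.0) ((λ.λ.0 1) (λ.λ.0 1))
  →7  (λ.λ.0) ((λ.λ.0 1) (λ.λ.0 1))
  →8  λ.0

Answer: DIFFERENT — A ⇓ λ.λ.λ.1, B ⇓ λ.0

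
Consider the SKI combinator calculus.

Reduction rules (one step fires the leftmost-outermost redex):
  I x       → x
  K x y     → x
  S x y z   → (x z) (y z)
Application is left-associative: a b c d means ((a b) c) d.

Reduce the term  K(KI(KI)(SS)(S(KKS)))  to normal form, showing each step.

Answer: normal form = K(SS(SK))  (in 3 steps)

Derivation:
  start: K(KI(KI)(SS)(S(KKS)))
  →1  K(I(SS)(S(KKS)))
  →2  K(SS(S(KKS)))
  →3  K(SS(SK))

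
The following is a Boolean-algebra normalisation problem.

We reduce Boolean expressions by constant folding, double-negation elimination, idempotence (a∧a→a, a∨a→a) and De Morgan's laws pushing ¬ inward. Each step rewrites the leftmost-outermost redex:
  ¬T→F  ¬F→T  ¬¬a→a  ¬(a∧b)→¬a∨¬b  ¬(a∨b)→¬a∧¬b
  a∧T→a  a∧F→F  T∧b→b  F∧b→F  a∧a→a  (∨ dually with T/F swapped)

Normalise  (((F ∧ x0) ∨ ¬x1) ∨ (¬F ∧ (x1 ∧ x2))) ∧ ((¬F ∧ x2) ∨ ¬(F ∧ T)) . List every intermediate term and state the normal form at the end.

Answer: normal form = ¬x1 ∨ (x1 ∧ x2)  (in 11 steps)

Reduction:
  start: (((F ∧ x0) ∨ ¬x1) ∨ (¬F ∧ (x1 ∧ x2))) ∧ ((¬F ∧ x2) ∨ ¬(F ∧ T))
  →1  ((F ∨ ¬x1) ∨ (¬F ∧ (x1 ∧ x2))) ∧ ((¬F ∧ x2) ∨ ¬(F ∧ T))
  →2  (¬x1 ∨ (¬F ∧ (x1 ∧ x2))) ∧ ((¬F ∧ x2) ∨ ¬(F ∧ T))
  →3  (¬x1 ∨ (T ∧ (x1 ∧ x2))) ∧ ((¬F ∧ x2) ∨ ¬(F ∧ T))
  →4  (¬x1 ∨ (x1 ∧ x2)) ∧ ((¬F ∧ x2) ∨ ¬(F ∧ T))
  →5  (¬x1 ∨ (x1 ∧ x2)) ∧ ((T ∧ x2) ∨ ¬(F ∧ T))
  →6  (¬x1 ∨ (x1 ∧ x2)) ∧ (x2 ∨ ¬(F ∧ T))
  →7  (¬x1 ∨ (x1 ∧ x2)) ∧ (x2 ∨ (¬F ∨ ¬T))
  →8  (¬x1 ∨ (x1 ∧ x2)) ∧ (x2 ∨ (T ∨ ¬T))
  →9  (¬x1 ∨ (x1 ∧ x2)) ∧ (x2 ∨ T)
  →10  (¬x1 ∨ (x1 ∧ x2)) ∧ T
  →11  ¬x1 ∨ (x1 ∧ x2)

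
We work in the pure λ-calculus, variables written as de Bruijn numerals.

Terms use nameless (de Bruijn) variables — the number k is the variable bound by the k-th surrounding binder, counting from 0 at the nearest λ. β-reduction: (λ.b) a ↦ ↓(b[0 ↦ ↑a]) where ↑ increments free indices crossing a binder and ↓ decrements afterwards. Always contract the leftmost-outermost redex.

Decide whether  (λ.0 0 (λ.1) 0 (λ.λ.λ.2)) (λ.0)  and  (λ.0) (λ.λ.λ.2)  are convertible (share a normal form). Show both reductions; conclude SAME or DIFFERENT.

Term A:
  start: (λ.0 0 (λ.1) 0 (λ.λ.λ.2)) (λ.0)
  →1  (λ.0) (λ.0) (λ.λ.0) (λ.0) (λ.λ.λ.2)
  →2  (λ.0) (λ.λ.0) (λ.0) (λ.λ.λ.2)
  →3  (λ.λ.0) (λ.0) (λ.λ.λ.2)
  →4  (λ.0) (λ.λ.λ.2)
  →5  λ.λ.λ.2

Term B:
  start: (λ.0) (λ.λ.λ.2)
  →1  λ.λ.λ.2

Answer: SAME — A ⇓ λ.λ.λ.2, B ⇓ λ.λ.λ.2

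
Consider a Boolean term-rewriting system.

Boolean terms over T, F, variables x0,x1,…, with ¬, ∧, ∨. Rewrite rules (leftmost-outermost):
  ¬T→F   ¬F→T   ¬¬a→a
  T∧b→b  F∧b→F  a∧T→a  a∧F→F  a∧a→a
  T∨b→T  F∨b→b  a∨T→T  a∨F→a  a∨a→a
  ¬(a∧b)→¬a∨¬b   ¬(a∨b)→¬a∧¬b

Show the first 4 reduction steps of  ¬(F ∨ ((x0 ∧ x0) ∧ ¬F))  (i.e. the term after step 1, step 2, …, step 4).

  start: ¬(F ∨ ((x0 ∧ x0) ∧ ¬F))
  step 1: ¬F ∧ ¬((x0 ∧ x0) ∧ ¬F)
  step 2: T ∧ ¬((x0 ∧ x0) ∧ ¬F)
  step 3: ¬((x0 ∧ x0) ∧ ¬F)
  step 4: ¬(x0 ∧ x0) ∨ ¬¬F

Answer: after 4 steps: ¬(x0 ∧ x0) ∨ ¬¬F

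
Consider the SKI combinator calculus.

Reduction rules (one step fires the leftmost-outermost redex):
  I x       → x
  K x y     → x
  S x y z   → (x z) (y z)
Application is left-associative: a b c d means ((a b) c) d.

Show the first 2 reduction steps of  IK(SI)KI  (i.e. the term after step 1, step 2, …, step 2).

Answer: after 2 steps: SII

Reduction:
  start: IK(SI)KI
  step 1: K(SI)KI
  step 2: SII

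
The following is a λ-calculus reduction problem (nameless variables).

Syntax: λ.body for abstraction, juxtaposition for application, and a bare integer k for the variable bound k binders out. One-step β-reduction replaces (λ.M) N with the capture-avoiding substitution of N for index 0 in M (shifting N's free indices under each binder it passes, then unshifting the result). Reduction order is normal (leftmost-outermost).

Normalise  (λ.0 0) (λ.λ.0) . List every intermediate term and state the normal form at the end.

  start: (λ.0 0) (λ.λ.0)
  →1  (λ.λ.0) (λ.λ.0)
  →2  λ.0

Answer: normal form = λ.0  (in 2 steps)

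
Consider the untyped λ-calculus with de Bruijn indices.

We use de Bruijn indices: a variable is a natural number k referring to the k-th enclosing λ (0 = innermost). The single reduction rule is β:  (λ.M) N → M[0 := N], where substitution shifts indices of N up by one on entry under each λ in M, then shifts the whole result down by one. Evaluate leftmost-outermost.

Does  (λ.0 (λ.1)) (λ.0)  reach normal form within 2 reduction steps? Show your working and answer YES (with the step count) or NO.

  start: (λ.0 (λ.1)) (λ.0)
  [1] (λ.0) (λ.λ.0)
  [2] λ.λ.0

Answer: YES — reaches normal form λ.λ.0 in 2 ≤ 2 steps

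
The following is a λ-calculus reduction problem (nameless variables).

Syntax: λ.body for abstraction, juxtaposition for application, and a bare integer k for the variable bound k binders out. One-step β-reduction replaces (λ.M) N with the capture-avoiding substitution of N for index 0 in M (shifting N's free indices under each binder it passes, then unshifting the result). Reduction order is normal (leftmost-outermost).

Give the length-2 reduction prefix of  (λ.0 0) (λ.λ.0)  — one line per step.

Answer: after 2 steps: λ.0

Working:
  start: (λ.0 0) (λ.λ.0)
  step 1: (λ.λ.0) (λ.λ.0)
  step 2: λ.0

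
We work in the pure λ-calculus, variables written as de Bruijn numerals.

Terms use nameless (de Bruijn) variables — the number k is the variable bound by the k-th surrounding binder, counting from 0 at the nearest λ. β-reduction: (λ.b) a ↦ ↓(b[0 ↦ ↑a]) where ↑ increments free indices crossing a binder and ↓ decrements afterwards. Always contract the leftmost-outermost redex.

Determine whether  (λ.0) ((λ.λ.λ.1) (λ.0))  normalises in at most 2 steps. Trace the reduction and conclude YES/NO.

  start: (λ.0) ((λ.λ.λ.1) (λ.0))
  step 1: (λ.λ.λ.1) (λ.0)
  step 2: λ.λ.1

Answer: YES — reaches normal form λ.λ.1 in 2 ≤ 2 steps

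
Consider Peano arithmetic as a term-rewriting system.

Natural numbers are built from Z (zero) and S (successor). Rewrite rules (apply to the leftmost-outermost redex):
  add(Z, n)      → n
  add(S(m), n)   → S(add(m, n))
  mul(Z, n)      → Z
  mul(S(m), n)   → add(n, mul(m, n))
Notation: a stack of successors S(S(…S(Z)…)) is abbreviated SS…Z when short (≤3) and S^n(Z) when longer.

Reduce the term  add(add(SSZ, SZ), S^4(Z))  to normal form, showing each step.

  start: add(add(SSZ, SZ), S^4(Z))
  step 1: add(S(add(SZ, SZ)), S^4(Z))
  step 2: S(add(add(SZ, SZ), S^4(Z)))
  step 3: S(add(S(add(Z, SZ)), S^4(Z)))
  step 4: S(S(add(add(Z, SZ), S^4(Z))))
  step 5: S(S(add(SZ, S^4(Z))))
  step 6: S(S(S(add(Z, S^4(Z)))))
  step 7: S^7(Z)

Answer: normal form = S^7(Z)  (in 7 steps)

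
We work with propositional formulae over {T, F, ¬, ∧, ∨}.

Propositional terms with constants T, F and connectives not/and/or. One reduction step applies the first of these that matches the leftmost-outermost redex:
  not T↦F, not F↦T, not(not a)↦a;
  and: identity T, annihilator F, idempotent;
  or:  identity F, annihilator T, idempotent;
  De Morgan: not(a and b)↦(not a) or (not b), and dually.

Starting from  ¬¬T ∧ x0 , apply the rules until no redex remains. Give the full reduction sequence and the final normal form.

Answer: normal form = x0  (in 2 steps)

Derivation:
  start: ¬¬T ∧ x0
  [1] T ∧ x0
  [2] x0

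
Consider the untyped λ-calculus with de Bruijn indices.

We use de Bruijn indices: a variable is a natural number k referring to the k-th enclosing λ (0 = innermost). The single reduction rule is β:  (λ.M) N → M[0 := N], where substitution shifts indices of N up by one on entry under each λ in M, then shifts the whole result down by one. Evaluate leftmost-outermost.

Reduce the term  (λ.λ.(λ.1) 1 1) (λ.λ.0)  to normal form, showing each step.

Answer: normal form = λ.0 (λ.λ.0)  (in 2 steps)

Reduction:
  start: (λ.λ.(λ.1) 1 1) (λ.λ.0)
  step 1: λ.(λ.1) (λ.λ.0) (λ.λ.0)
  step 2: λ.0 (λ.λ.0)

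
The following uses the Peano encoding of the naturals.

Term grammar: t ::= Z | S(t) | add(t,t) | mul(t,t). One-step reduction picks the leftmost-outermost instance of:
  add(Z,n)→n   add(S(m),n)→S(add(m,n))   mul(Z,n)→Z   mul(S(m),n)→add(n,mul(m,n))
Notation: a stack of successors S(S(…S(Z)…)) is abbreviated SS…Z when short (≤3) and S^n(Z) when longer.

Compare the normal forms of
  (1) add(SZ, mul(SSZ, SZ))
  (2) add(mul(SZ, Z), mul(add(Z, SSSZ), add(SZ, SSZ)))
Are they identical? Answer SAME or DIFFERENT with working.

Term A:
  start: add(SZ, mul(SSZ, SZ))
  [1] S(add(Z, mul(SSZ, SZ)))
  [2] S(mul(SSZ, SZ))
  [3] S(add(SZ, mul(SZ, SZ)))
  [4] S(S(add(Z, mul(SZ, SZ))))
  [5] S(S(mul(SZ, SZ)))
  [6] S(S(add(SZ, mul(Z, SZ))))
  [7] S(S(S(add(Z, mul(Z, SZ)))))
  [8] S(S(S(mul(Z, SZ))))
  [9] SSSZ

Term B:
  start: add(mul(SZ, Z), mul(add(Z, SSSZ), add(SZ, SSZ)))
  [1] add(add(Z, mul(Z, Z)), mul(add(Z, SSSZ), add(SZ, SSZ)))
  [2] add(mul(Z, Z), mul(add(Z, SSSZ), add(SZ, SSZ)))
  [3] add(Z, mul(add(Z, SSSZ), add(SZ, SSZ)))
  [4] mul(add(Z, SSSZ), add(SZ, SSZ))
  [5] mul(SSSZ, add(SZ, SSZ))
  [6] add(add(SZ, SSZ), mul(SSZ, add(SZ, SSZ)))
  [7] add(S(add(Z, SSZ)), mul(SSZ, add(SZ, SSZ)))
  [8] S(add(add(Z, SSZ), mul(SSZ, add(SZ, SSZ))))
  [9] S(add(SSZ, mul(SSZ, add(SZ, SSZ))))
  [10] S(S(add(SZ, mul(SSZ, add(SZ, SSZ)))))
  [11] S(S(S(add(Z, mul(SSZ, add(SZ, SSZ))))))
  [12] S(S(S(mul(SSZ, add(SZ, SSZ)))))
  [13] S(S(S(add(add(SZ, SSZ), mul(SZ, add(SZ, SSZ))))))
  [14] S(S(S(add(S(add(Z, SSZ)), mul(SZ, add(SZ, SSZ))))))
  [15] S(S(S(S(add(add(Z, SSZ), mul(SZ, add(SZ, SSZ)))))))
  [16] S(S(S(S(add(SSZ, mul(SZ, add(SZ, SSZ)))))))
  [17] S(S(S(S(S(add(SZ, mul(SZ, add(SZ, SSZ))))))))
  [18] S(S(S(S(S(S(add(Z, mul(SZ, add(SZ, SSZ)))))))))
  [19] S(S(S(S(S(S(mul(SZ, add(SZ, SSZ))))))))
  [20] S(S(S(S(S(S(add(add(SZ, SSZ), mul(Z, add(SZ, SSZ)))))))))
  [21] S(S(S(S(S(S(add(S(add(Z, SSZ)), mul(Z, add(SZ, SSZ)))))))))
  [22] S(S(S(S(S(S(S(add(add(Z, SSZ), mul(Z, add(SZ, SSZ))))))))))
  [23] S(S(S(S(S(S(S(add(SSZ, mul(Z, add(SZ, SSZ))))))))))
  [24] S(S(S(S(S(S(S(S(add(SZ, mul(Z, add(SZ, SSZ)))))))))))
  [25] S(S(S(S(S(S(S(S(S(add(Z, mul(Z, add(SZ, SSZ))))))))))))
  [26] S(S(S(S(S(S(S(S(S(mul(Z, add(SZ, SSZ)))))))))))
  [27] S^9(Z)

Answer: DIFFERENT — A ⇓ SSSZ, B ⇓ S^9(Z)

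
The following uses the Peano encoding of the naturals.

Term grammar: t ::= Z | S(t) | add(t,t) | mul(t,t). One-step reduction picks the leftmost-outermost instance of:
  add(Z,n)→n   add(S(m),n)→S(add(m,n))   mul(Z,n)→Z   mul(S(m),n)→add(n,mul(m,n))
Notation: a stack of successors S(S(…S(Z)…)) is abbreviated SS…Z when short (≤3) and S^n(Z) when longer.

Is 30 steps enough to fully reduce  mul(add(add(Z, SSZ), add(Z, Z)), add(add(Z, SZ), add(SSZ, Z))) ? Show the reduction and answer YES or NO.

Answer: YES — reaches normal form S^6(Z) in 28 ≤ 30 steps

Reduction:
  start: mul(add(add(Z, SSZ), add(Z, Z)), add(add(Z, SZ), add(SSZ, Z)))
  [1] mul(add(SSZ, add(Z, Z)), add(add(Z, SZ), add(SSZ, Z)))
  [2] mul(S(add(SZ, add(Z, Z))), add(add(Z, SZ), add(SSZ, Z)))
  [3] add(add(add(Z, SZ), add(SSZ, Z)), mul(add(SZ, add(Z, Z)), add(add(Z, SZ), add(SSZ, Z))))
  [4] add(add(SZ, add(SSZ, Z)), mul(add(SZ, add(Z, Z)), add(add(Z, SZ), add(SSZ, Z))))
  [5] add(S(add(Z, add(SSZ, Z))), mul(add(SZ, add(Z, Z)), add(add(Z, SZ), add(SSZ, Z))))
  [6] S(add(add(Z, add(SSZ, Z)), mul(add(SZ, add(Z, Z)), add(add(Z, SZ), add(SSZ, Z)))))
  [7] S(add(add(SSZ, Z), mul(add(SZ, add(Z, Z)), add(add(Z, SZ), add(SSZ, Z)))))
  [8] S(add(S(add(SZ, Z)), mul(add(SZ, add(Z, Z)), add(add(Z, SZ), add(SSZ, Z)))))
  [9] S(S(add(add(SZ, Z), mul(add(SZ, add(Z, Z)), add(add(Z, SZ), add(SSZ, Z))))))
  [10] S(S(add(S(add(Z, Z)), mul(add(SZ, add(Z, Z)), add(add(Z, SZ), add(SSZ, Z))))))
  [11] S(S(S(add(add(Z, Z), mul(add(SZ, add(Z, Z)), add(add(Z, SZ), add(SSZ, Z)))))))
  [12] S(S(S(add(Z, mul(add(SZ, add(Z, Z)), add(add(Z, SZ), add(SSZ, Z)))))))
  [13] S(S(S(mul(add(SZ, add(Z, Z)), add(add(Z, SZ), add(SSZ, Z))))))
  [14] S(S(S(mul(S(add(Z, add(Z, Z))), add(add(Z, SZ), add(SSZ, Z))))))
  [15] S(S(S(add(add(add(Z, SZ), add(SSZ, Z)), mul(add(Z, add(Z, Z)), add(add(Z, SZ), add(SSZ, Z)))))))
  [16] S(S(S(add(add(SZ, add(SSZ, Z)), mul(add(Z, add(Z, Z)), add(add(Z, SZ), add(SSZ, Z)))))))
  [17] S(S(S(add(S(add(Z, add(SSZ, Z))), mul(add(Z, add(Z, Z)), add(add(Z, SZ), add(SSZ, Z)))))))
  [18] S(S(S(S(add(add(Z, add(SSZ, Z)), mul(add(Z, add(Z, Z)), add(add(Z, SZ), add(SSZ, Z))))))))
  [19] S(S(S(S(add(add(SSZ, Z), mul(add(Z, add(Z, Z)), add(add(Z, SZ), add(SSZ, Z))))))))
  [20] S(S(S(S(add(S(add(SZ, Z)), mul(add(Z, add(Z, Z)), add(add(Z, SZ), add(SSZ, Z))))))))
  [21] S(S(S(S(S(add(add(SZ, Z), mul(add(Z, add(Z, Z)), add(add(Z, SZ), add(SSZ, Z)))))))))
  [22] S(S(S(S(S(add(S(add(Z, Z)), mul(add(Z, add(Z, Z)), add(add(Z, SZ), add(SSZ, Z)))))))))
  [23] S(S(S(S(S(S(add(add(Z, Z), mul(add(Z, add(Z, Z)), add(add(Z, SZ), add(SSZ, Z))))))))))
  [24] S(S(S(S(S(S(add(Z, mul(add(Z, add(Z, Z)), add(add(Z, SZ), add(SSZ, Z))))))))))
  [25] S(S(S(S(S(S(mul(add(Z, add(Z, Z)), add(add(Z, SZ), add(SSZ, Z)))))))))
  [26] S(S(S(S(S(S(mul(add(Z, Z), add(add(Z, SZ), add(SSZ, Z)))))))))
  [27] S(S(S(S(S(S(mul(Z, add(add(Z, SZ), add(SSZ, Z)))))))))
  [28] S^6(Z)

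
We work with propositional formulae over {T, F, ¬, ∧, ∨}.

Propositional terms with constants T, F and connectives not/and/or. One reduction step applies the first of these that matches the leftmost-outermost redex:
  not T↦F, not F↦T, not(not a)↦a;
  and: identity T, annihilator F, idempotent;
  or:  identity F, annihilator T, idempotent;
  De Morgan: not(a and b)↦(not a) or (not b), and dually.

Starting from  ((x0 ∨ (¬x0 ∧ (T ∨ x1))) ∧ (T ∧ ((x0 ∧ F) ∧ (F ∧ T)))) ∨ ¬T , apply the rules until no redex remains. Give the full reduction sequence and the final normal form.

  start: ((x0 ∨ (¬x0 ∧ (T ∨ x1))) ∧ (T ∧ ((x0 ∧ F) ∧ (F ∧ T)))) ∨ ¬T
  step 1: ((x0 ∨ (¬x0 ∧ T)) ∧ (T ∧ ((x0 ∧ F) ∧ (F ∧ T)))) ∨ ¬T
  step 2: ((x0 ∨ ¬x0) ∧ (T ∧ ((x0 ∧ F) ∧ (F ∧ T)))) ∨ ¬T
  step 3: ((x0 ∨ ¬x0) ∧ ((x0 ∧ F) ∧ (F ∧ T))) ∨ ¬T
  step 4: ((x0 ∨ ¬x0) ∧ (F ∧ (F ∧ T))) ∨ ¬T
  step 5: ((x0 ∨ ¬x0) ∧ F) ∨ ¬T
  step 6: F ∨ ¬T
  step 7: ¬T
  step 8: F

Answer: normal form = F  (in 8 steps)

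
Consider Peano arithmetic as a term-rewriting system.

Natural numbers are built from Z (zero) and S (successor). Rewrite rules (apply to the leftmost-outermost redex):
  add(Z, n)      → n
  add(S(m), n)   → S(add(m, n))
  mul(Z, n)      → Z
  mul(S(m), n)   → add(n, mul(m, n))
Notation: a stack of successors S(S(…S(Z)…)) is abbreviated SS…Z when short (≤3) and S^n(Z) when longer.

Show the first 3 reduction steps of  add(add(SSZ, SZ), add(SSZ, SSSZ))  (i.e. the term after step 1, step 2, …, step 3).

  start: add(add(SSZ, SZ), add(SSZ, SSSZ))
  step 1: add(S(add(SZ, SZ)), add(SSZ, SSSZ))
  step 2: S(add(add(SZ, SZ), add(SSZ, SSSZ)))
  step 3: S(add(S(add(Z, SZ)), add(SSZ, SSSZ)))

Answer: after 3 steps: S(add(S(add(Z, SZ)), add(SSZ, SSSZ)))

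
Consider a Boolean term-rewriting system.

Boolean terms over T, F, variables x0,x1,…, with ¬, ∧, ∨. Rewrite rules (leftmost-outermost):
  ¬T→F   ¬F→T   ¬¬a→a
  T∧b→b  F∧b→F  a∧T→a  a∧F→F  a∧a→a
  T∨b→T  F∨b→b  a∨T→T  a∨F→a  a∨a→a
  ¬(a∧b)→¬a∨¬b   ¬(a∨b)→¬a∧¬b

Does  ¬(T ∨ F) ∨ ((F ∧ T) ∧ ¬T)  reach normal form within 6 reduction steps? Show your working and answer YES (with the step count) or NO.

Answer: YES — reaches normal form F in 6 ≤ 6 steps

Working:
  start: ¬(T ∨ F) ∨ ((F ∧ T) ∧ ¬T)
  step 1: (¬T ∧ ¬F) ∨ ((F ∧ T) ∧ ¬T)
  step 2: (F ∧ ¬F) ∨ ((F ∧ T) ∧ ¬T)
  step 3: F ∨ ((F ∧ T) ∧ ¬T)
  step 4: (F ∧ T) ∧ ¬T
  step 5: F ∧ ¬T
  step 6: F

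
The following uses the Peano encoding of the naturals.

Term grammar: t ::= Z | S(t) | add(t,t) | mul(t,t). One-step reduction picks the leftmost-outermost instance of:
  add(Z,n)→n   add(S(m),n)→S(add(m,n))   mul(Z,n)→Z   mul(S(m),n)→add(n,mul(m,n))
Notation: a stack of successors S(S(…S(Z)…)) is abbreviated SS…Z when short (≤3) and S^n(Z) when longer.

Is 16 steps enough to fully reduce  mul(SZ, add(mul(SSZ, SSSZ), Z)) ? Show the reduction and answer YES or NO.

Answer: NO — after 16 steps the term is S(S(S(S(add(add(add(SSZ, mul(Z, SSSZ)), Z), mul(Z, add(mul(SSZ, SSSZ), Z))))))), not yet normal

Working:
  start: mul(SZ, add(mul(SSZ, SSSZ), Z))
  [1] add(add(mul(SSZ, SSSZ), Z), mul(Z, add(mul(SSZ, SSSZ), Z)))
  [2] add(add(add(SSSZ, mul(SZ, SSSZ)), Z), mul(Z, add(mul(SSZ, SSSZ), Z)))
  [3] add(add(S(add(SSZ, mul(SZ, SSSZ))), Z), mul(Z, add(mul(SSZ, SSSZ), Z)))
  [4] add(S(add(add(SSZ, mul(SZ, SSSZ)), Z)), mul(Z, add(mul(SSZ, SSSZ), Z)))
  [5] S(add(add(add(SSZ, mul(SZ, SSSZ)), Z), mul(Z, add(mul(SSZ, SSSZ), Z))))
  [6] S(add(add(S(add(SZ, mul(SZ, SSSZ))), Z), mul(Z, add(mul(SSZ, SSSZ), Z))))
  [7] S(add(S(add(add(SZ, mul(SZ, SSSZ)), Z)), mul(Z, add(mul(SSZ, SSSZ), Z))))
  [8] S(S(add(add(add(SZ, mul(SZ, SSSZ)), Z), mul(Z, add(mul(SSZ, SSSZ), Z)))))
  [9] S(S(add(add(S(add(Z, mul(SZ, SSSZ))), Z), mul(Z, add(mul(SSZ, SSSZ), Z)))))
  [10] S(S(add(S(add(add(Z, mul(SZ, SSSZ)), Z)), mul(Z, add(mul(SSZ, SSSZ), Z)))))
  [11] S(S(S(add(add(add(Z, mul(SZ, SSSZ)), Z), mul(Z, add(mul(SSZ, SSSZ), Z))))))
  [12] S(S(S(add(add(mul(SZ, SSSZ), Z), mul(Z, add(mul(SSZ, SSSZ), Z))))))
  [13] S(S(S(add(add(add(SSSZ, mul(Z, SSSZ)), Z), mul(Z, add(mul(SSZ, SSSZ), Z))))))
  [14] S(S(S(add(add(S(add(SSZ, mul(Z, SSSZ))), Z), mul(Z, add(mul(SSZ, SSSZ), Z))))))
  [15] S(S(S(add(S(add(add(SSZ, mul(Z, SSSZ)), Z)), mul(Z, add(mul(SSZ, SSSZ), Z))))))
  [16] S(S(S(S(add(add(add(SSZ, mul(Z, SSSZ)), Z), mul(Z, add(mul(SSZ, SSSZ), Z)))))))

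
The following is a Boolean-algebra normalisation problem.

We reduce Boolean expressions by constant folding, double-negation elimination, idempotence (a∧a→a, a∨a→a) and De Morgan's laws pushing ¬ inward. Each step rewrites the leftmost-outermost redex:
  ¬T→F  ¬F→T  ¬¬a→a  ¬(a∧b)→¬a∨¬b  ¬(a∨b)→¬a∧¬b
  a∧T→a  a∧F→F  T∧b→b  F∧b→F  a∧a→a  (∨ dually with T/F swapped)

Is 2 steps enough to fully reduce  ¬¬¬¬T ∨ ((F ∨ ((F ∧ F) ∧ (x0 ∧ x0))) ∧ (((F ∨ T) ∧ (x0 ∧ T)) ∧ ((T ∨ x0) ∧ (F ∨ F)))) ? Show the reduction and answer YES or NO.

Answer: NO — after 2 steps the term is T ∨ ((F ∨ ((F ∧ F) ∧ (x0 ∧ x0))) ∧ (((F ∨ T) ∧ (x0 ∧ T)) ∧ ((T ∨ x0) ∧ (F ∨ F)))), not yet normal

Derivation:
  start: ¬¬¬¬T ∨ ((F ∨ ((F ∧ F) ∧ (x0 ∧ x0))) ∧ (((F ∨ T) ∧ (x0 ∧ T)) ∧ ((T ∨ x0) ∧ (F ∨ F))))
  →1  ¬¬T ∨ ((F ∨ ((F ∧ F) ∧ (x0 ∧ x0))) ∧ (((F ∨ T) ∧ (x0 ∧ T)) ∧ ((T ∨ x0) ∧ (F ∨ F))))
  →2  T ∨ ((F ∨ ((F ∧ F) ∧ (x0 ∧ x0))) ∧ (((F ∨ T) ∧ (x0 ∧ T)) ∧ ((T ∨ x0) ∧ (F ∨ F))))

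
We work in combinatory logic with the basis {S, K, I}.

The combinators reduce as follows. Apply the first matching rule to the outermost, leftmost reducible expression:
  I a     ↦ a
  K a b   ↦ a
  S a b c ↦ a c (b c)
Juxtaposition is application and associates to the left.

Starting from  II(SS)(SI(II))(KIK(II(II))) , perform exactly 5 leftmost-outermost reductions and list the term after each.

  start: II(SS)(SI(II))(KIK(II(II)))
  →1  I(SS)(SI(II))(KIK(II(II)))
  →2  SS(SI(II))(KIK(II(II)))
  →3  S(KIK(II(II)))(SI(II)(KIK(II(II))))
  →4  S(I(II(II)))(SI(II)(KIK(II(II))))
  →5  S(II(II))(SI(II)(KIK(II(II))))

Answer: after 5 steps: S(II(II))(SI(II)(KIK(II(II))))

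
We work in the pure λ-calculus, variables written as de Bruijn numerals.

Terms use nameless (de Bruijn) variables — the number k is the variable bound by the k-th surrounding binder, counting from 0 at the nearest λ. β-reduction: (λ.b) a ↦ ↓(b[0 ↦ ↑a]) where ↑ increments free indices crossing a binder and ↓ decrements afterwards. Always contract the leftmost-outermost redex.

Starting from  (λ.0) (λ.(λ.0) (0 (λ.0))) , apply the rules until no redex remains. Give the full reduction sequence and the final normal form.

  start: (λ.0) (λ.(λ.0) (0 (λ.0)))
  step 1: λ.(λ.0) (0 (λ.0))
  step 2: λ.0 (λ.0)

Answer: normal form = λ.0 (λ.0)  (in 2 steps)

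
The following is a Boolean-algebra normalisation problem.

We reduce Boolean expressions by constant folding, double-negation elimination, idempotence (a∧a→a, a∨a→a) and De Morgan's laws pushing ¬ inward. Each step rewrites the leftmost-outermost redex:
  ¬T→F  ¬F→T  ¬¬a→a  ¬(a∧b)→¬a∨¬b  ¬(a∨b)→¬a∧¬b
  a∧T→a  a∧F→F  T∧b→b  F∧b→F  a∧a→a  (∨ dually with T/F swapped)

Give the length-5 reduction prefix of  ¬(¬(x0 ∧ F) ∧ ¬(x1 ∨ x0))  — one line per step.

  start: ¬(¬(x0 ∧ F) ∧ ¬(x1 ∨ x0))
  [1] ¬¬(x0 ∧ F) ∨ ¬¬(x1 ∨ x0)
  [2] (x0 ∧ F) ∨ ¬¬(x1 ∨ x0)
  [3] F ∨ ¬¬(x1 ∨ x0)
  [4] ¬¬(x1 ∨ x0)
  [5] x1 ∨ x0

Answer: after 5 steps: x1 ∨ x0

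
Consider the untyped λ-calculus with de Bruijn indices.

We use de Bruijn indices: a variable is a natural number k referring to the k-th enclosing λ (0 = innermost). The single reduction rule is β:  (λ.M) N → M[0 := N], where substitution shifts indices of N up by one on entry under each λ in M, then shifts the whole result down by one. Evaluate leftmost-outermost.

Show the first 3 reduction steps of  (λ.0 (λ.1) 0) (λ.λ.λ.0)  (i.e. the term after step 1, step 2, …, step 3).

  start: (λ.0 (λ.1) 0) (λ.λ.λ.0)
  step 1: (λ.λ.λ.0) (λ.λ.λ.λ.0) (λ.λ.λ.0)
  step 2: (λ.λ.0) (λ.λ.λ.0)
  step 3: λ.0

Answer: after 3 steps: λ.0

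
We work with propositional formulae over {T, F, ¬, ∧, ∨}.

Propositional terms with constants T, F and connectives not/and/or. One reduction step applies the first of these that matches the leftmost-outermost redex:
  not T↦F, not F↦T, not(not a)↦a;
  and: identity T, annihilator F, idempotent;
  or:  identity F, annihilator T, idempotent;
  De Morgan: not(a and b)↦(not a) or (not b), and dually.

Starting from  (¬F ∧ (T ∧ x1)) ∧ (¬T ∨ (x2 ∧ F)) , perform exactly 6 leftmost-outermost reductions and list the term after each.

  start: (¬F ∧ (T ∧ x1)) ∧ (¬T ∨ (x2 ∧ F))
  →1  (T ∧ (T ∧ x1)) ∧ (¬T ∨ (x2 ∧ F))
  →2  (T ∧ x1) ∧ (¬T ∨ (x2 ∧ F))
  →3  x1 ∧ (¬T ∨ (x2 ∧ F))
  →4  x1 ∧ (F ∨ (x2 ∧ F))
  →5  x1 ∧ (x2 ∧ F)
  →6  x1 ∧ F

Answer: after 6 steps: x1 ∧ F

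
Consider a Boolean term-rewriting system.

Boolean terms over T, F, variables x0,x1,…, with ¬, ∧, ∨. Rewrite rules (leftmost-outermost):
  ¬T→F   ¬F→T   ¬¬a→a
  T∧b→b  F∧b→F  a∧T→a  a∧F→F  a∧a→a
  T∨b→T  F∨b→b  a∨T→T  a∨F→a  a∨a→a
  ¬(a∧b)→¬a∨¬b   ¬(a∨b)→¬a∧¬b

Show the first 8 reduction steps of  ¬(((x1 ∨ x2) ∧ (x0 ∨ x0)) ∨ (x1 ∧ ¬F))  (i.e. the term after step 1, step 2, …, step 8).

  start: ¬(((x1 ∨ x2) ∧ (x0 ∨ x0)) ∨ (x1 ∧ ¬F))
  step 1: ¬((x1 ∨ x2) ∧ (x0 ∨ x0)) ∧ ¬(x1 ∧ ¬F)
  step 2: (¬(x1 ∨ x2) ∨ ¬(x0 ∨ x0)) ∧ ¬(x1 ∧ ¬F)
  step 3: ((¬x1 ∧ ¬x2) ∨ ¬(x0 ∨ x0)) ∧ ¬(x1 ∧ ¬F)
  step 4: ((¬x1 ∧ ¬x2) ∨ (¬x0 ∧ ¬x0)) ∧ ¬(x1 ∧ ¬F)
  step 5: ((¬x1 ∧ ¬x2) ∨ ¬x0) ∧ ¬(x1 ∧ ¬F)
  step 6: ((¬x1 ∧ ¬x2) ∨ ¬x0) ∧ (¬x1 ∨ ¬¬F)
  step 7: ((¬x1 ∧ ¬x2) ∨ ¬x0) ∧ (¬x1 ∨ F)
  step 8: ((¬x1 ∧ ¬x2) ∨ ¬x0) ∧ ¬x1

Answer: after 8 steps: ((¬x1 ∧ ¬x2) ∨ ¬x0) ∧ ¬x1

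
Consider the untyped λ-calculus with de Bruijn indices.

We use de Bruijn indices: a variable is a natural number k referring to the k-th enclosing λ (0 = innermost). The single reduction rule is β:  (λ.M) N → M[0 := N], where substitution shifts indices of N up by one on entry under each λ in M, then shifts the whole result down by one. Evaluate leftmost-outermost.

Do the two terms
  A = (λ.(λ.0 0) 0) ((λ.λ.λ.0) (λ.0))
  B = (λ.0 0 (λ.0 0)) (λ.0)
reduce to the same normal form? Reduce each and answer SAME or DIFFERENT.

Term A:
  start: (λ.(λ.0 0) 0) ((λ.λ.λ.0) (λ.0))
  step 1: (λ.0 0) ((λ.λ.λ.0) (λ.0))
  step 2: (λ.λ.λ.0) (λ.0) ((λ.λ.λ.0) (λ.0))
  step 3: (λ.λ.0) ((λ.λ.λ.0) (λ.0))
  step 4: λ.0

Term B:
  start: (λ.0 0 (λ.0 0)) (λ.0)
  step 1: (λ.0) (λ.0) (λ.0 0)
  step 2: (λ.0) (λ.0 0)
  step 3: λ.0 0

Answer: DIFFERENT — A ⇓ λ.0, B ⇓ λ.0 0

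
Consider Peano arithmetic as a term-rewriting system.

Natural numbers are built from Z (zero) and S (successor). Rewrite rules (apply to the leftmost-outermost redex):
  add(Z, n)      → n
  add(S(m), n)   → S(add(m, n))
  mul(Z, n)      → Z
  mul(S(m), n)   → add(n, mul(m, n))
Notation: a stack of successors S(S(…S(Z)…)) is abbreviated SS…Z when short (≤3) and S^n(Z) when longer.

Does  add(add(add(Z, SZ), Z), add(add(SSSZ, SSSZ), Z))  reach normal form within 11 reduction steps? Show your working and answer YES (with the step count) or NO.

Answer: NO — after 11 steps the term is S(S(S(S(add(add(Z, SSSZ), Z))))), not yet normal

Derivation:
  start: add(add(add(Z, SZ), Z), add(add(SSSZ, SSSZ), Z))
  [1] add(add(SZ, Z), add(add(SSSZ, SSSZ), Z))
  [2] add(S(add(Z, Z)), add(add(SSSZ, SSSZ), Z))
  [3] S(add(add(Z, Z), add(add(SSSZ, SSSZ), Z)))
  [4] S(add(Z, add(add(SSSZ, SSSZ), Z)))
  [5] S(add(add(SSSZ, SSSZ), Z))
  [6] S(add(S(add(SSZ, SSSZ)), Z))
  [7] S(S(add(add(SSZ, SSSZ), Z)))
  [8] S(S(add(S(add(SZ, SSSZ)), Z)))
  [9] S(S(S(add(add(SZ, SSSZ), Z))))
  [10] S(S(S(add(S(add(Z, SSSZ)), Z))))
  [11] S(S(S(S(add(add(Z, SSSZ), Z)))))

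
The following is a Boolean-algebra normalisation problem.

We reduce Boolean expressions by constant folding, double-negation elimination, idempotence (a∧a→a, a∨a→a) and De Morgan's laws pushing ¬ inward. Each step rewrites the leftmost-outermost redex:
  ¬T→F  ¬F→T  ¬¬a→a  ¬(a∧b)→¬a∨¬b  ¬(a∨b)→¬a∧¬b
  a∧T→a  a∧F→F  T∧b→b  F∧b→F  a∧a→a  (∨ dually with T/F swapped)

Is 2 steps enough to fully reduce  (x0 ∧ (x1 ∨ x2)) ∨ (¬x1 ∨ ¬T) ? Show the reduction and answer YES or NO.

Answer: YES — reaches normal form (x0 ∧ (x1 ∨ x2)) ∨ ¬x1 in 2 ≤ 2 steps

Working:
  start: (x0 ∧ (x1 ∨ x2)) ∨ (¬x1 ∨ ¬T)
  [1] (x0 ∧ (x1 ∨ x2)) ∨ (¬x1 ∨ F)
  [2] (x0 ∧ (x1 ∨ x2)) ∨ ¬x1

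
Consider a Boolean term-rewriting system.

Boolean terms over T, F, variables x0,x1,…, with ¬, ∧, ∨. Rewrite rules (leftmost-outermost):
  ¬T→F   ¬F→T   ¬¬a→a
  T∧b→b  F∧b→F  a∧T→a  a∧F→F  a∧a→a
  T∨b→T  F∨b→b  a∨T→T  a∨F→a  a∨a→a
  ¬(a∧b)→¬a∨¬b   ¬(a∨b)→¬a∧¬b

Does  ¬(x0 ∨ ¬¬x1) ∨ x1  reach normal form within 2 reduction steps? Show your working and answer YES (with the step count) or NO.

Answer: YES — reaches normal form (¬x0 ∧ ¬x1) ∨ x1 in 2 ≤ 2 steps

Reduction:
  start: ¬(x0 ∨ ¬¬x1) ∨ x1
  →1  (¬x0 ∧ ¬¬¬x1) ∨ x1
  →2  (¬x0 ∧ ¬x1) ∨ x1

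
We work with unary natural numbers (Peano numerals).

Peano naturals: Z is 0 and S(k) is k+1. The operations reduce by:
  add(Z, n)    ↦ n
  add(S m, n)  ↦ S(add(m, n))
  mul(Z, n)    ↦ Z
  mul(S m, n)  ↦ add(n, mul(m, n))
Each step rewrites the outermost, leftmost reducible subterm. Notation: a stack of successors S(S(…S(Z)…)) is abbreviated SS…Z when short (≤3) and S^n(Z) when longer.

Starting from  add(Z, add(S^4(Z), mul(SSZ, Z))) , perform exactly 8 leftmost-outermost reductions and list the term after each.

  start: add(Z, add(S^4(Z), mul(SSZ, Z)))
  →1  add(S^4(Z), mul(SSZ, Z))
  →2  S(add(SSSZ, mul(SSZ, Z)))
  →3  S(S(add(SSZ, mul(SSZ, Z))))
  →4  S(S(S(add(SZ, mul(SSZ, Z)))))
  →5  S(S(S(S(add(Z, mul(SSZ, Z))))))
  →6  S(S(S(S(mul(SSZ, Z)))))
  →7  S(S(S(S(add(Z, mul(SZ, Z))))))
  →8  S(S(S(S(mul(SZ, Z)))))

Answer: after 8 steps: S(S(S(S(mul(SZ, Z)))))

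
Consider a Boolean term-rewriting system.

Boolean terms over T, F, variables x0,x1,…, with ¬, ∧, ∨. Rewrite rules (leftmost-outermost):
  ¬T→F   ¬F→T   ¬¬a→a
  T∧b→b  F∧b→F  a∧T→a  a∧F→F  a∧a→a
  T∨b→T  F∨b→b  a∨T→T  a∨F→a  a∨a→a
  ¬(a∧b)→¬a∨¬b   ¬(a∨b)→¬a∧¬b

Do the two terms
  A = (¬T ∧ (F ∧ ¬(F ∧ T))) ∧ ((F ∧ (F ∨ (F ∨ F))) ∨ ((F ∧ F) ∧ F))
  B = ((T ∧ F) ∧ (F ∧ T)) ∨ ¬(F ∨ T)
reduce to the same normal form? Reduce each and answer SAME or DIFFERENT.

Answer: SAME — A ⇓ F, B ⇓ F

Working:
Term A:
  start: (¬T ∧ (F ∧ ¬(F ∧ T))) ∧ ((F ∧ (F ∨ (F ∨ F))) ∨ ((F ∧ F) ∧ F))
  →1  (F ∧ (F ∧ ¬(F ∧ T))) ∧ ((F ∧ (F ∨ (F ∨ F))) ∨ ((F ∧ F) ∧ F))
  →2  F ∧ ((F ∧ (F ∨ (F ∨ F))) ∨ ((F ∧ F) ∧ F))
  →3  F

Term B:
  start: ((T ∧ F) ∧ (F ∧ T)) ∨ ¬(F ∨ T)
  →1  (F ∧ (F ∧ T)) ∨ ¬(F ∨ T)
  →2  F ∨ ¬(F ∨ T)
  →3  ¬(F ∨ T)
  →4  ¬F ∧ ¬T
  →5  T ∧ ¬T
  →6  ¬T
  →7  F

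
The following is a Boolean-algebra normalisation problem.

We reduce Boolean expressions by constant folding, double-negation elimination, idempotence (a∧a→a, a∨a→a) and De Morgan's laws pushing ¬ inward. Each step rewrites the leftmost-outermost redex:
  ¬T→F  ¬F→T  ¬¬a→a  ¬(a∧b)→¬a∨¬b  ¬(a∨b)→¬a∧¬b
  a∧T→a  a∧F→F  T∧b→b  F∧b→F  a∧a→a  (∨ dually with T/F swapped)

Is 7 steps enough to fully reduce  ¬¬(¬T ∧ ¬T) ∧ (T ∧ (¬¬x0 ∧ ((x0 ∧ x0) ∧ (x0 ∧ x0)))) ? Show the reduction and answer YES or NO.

  start: ¬¬(¬T ∧ ¬T) ∧ (T ∧ (¬¬x0 ∧ ((x0 ∧ x0) ∧ (x0 ∧ x0))))
  [1] (¬T ∧ ¬T) ∧ (T ∧ (¬¬x0 ∧ ((x0 ∧ x0) ∧ (x0 ∧ x0))))
  [2] ¬T ∧ (T ∧ (¬¬x0 ∧ ((x0 ∧ x0) ∧ (x0 ∧ x0))))
  [3] F ∧ (T ∧ (¬¬x0 ∧ ((x0 ∧ x0) ∧ (x0 ∧ x0))))
  [4] F

Answer: YES — reaches normal form F in 4 ≤ 7 steps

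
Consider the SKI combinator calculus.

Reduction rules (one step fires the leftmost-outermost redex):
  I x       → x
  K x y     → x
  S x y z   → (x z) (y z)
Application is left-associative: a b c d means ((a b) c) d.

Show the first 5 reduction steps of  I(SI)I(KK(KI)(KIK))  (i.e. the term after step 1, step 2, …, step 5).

  start: I(SI)I(KK(KI)(KIK))
  [1] SII(KK(KI)(KIK))
  [2] I(KK(KI)(KIK))(I(KK(KI)(KIK)))
  [3] KK(KI)(KIK)(I(KK(KI)(KIK)))
  [4] K(KIK)(I(KK(KI)(KIK)))
  [5] KIK

Answer: after 5 steps: KIK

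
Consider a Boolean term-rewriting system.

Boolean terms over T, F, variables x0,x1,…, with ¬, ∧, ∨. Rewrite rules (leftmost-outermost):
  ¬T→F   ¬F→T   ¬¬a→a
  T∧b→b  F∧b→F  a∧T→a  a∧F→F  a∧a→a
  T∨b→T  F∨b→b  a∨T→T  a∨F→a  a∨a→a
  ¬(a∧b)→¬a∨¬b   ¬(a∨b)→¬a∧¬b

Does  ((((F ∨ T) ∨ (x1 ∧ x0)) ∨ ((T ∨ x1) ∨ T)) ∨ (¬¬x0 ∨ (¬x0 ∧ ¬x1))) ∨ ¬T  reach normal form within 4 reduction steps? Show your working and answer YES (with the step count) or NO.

Answer: NO — after 4 steps the term is T ∨ ¬T, not yet normal

Derivation:
  start: ((((F ∨ T) ∨ (x1 ∧ x0)) ∨ ((T ∨ x1) ∨ T)) ∨ (¬¬x0 ∨ (¬x0 ∧ ¬x1))) ∨ ¬T
  [1] (((T ∨ (x1 ∧ x0)) ∨ ((T ∨ x1) ∨ T)) ∨ (¬¬x0 ∨ (¬x0 ∧ ¬x1))) ∨ ¬T
  [2] ((T ∨ ((T ∨ x1) ∨ T)) ∨ (¬¬x0 ∨ (¬x0 ∧ ¬x1))) ∨ ¬T
  [3] (T ∨ (¬¬x0 ∨ (¬x0 ∧ ¬x1))) ∨ ¬T
  [4] T ∨ ¬T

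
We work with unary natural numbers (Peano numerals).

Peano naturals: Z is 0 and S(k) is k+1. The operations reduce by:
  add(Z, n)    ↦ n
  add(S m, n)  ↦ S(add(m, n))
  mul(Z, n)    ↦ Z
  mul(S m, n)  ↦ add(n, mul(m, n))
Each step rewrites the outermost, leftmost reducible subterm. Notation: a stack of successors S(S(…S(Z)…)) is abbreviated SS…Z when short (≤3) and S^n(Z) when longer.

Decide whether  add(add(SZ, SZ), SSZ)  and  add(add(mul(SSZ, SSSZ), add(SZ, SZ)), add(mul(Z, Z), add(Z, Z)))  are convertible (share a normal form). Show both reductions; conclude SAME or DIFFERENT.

Term A:
  start: add(add(SZ, SZ), SSZ)
  [1] add(S(add(Z, SZ)), SSZ)
  [2] S(add(add(Z, SZ), SSZ))
  [3] S(add(SZ, SSZ))
  [4] S(S(add(Z, SSZ)))
  [5] S^4(Z)

Term B:
  start: add(add(mul(SSZ, SSSZ), add(SZ, SZ)), add(mul(Z, Z), add(Z, Z)))
  [1] add(add(add(SSSZ, mul(SZ, SSSZ)), add(SZ, SZ)), add(mul(Z, Z), add(Z, Z)))
  [2] add(add(S(add(SSZ, mul(SZ, SSSZ))), add(SZ, SZ)), add(mul(Z, Z), add(Z, Z)))
  [3] add(S(add(add(SSZ, mul(SZ, SSSZ)), add(SZ, SZ))), add(mul(Z, Z), add(Z, Z)))
  [4] S(add(add(add(SSZ, mul(SZ, SSSZ)), add(SZ, SZ)), add(mul(Z, Z), add(Z, Z))))
  [5] S(add(add(S(add(SZ, mul(SZ, SSSZ))), add(SZ, SZ)), add(mul(Z, Z), add(Z, Z))))
  [6] S(add(S(add(add(SZ, mul(SZ, SSSZ)), add(SZ, SZ))), add(mul(Z, Z), add(Z, Z))))
  [7] S(S(add(add(add(SZ, mul(SZ, SSSZ)), add(SZ, SZ)), add(mul(Z, Z), add(Z, Z)))))
  [8] S(S(add(add(S(add(Z, mul(SZ, SSSZ))), add(SZ, SZ)), add(mul(Z, Z), add(Z, Z)))))
  [9] S(S(add(S(add(add(Z, mul(SZ, SSSZ)), add(SZ, SZ))), add(mul(Z, Z), add(Z, Z)))))
  [10] S(S(S(add(add(add(Z, mul(SZ, SSSZ)), add(SZ, SZ)), add(mul(Z, Z), add(Z, Z))))))
  [11] S(S(S(add(add(mul(SZ, SSSZ), add(SZ, SZ)), add(mul(Z, Z), add(Z, Z))))))
  [12] S(S(S(add(add(add(SSSZ, mul(Z, SSSZ)), add(SZ, SZ)), add(mul(Z, Z), add(Z, Z))))))
  [13] S(S(S(add(add(S(add(SSZ, mul(Z, SSSZ))), add(SZ, SZ)), add(mul(Z, Z), add(Z, Z))))))
  [14] S(S(S(add(S(add(add(SSZ, mul(Z, SSSZ)), add(SZ, SZ))), add(mul(Z, Z), add(Z, Z))))))
  [15] S(S(S(S(add(add(add(SSZ, mul(Z, SSSZ)), add(SZ, SZ)), add(mul(Z, Z), add(Z, Z)))))))
  [16] S(S(S(S(add(add(S(add(SZ, mul(Z, SSSZ))), add(SZ, SZ)), add(mul(Z, Z), add(Z, Z)))))))
  [17] S(S(S(S(add(S(add(add(SZ, mul(Z, SSSZ)), add(SZ, SZ))), add(mul(Z, Z), add(Z, Z)))))))
  [18] S(S(S(S(S(add(add(add(SZ, mul(Z, SSSZ)), add(SZ, SZ)), add(mul(Z, Z), add(Z, Z))))))))
  [19] S(S(S(S(S(add(add(S(add(Z, mul(Z, SSSZ))), add(SZ, SZ)), add(mul(Z, Z), add(Z, Z))))))))
  [20] S(S(S(S(S(add(S(add(add(Z, mul(Z, SSSZ)), add(SZ, SZ))), add(mul(Z, Z), add(Z, Z))))))))
  [21] S(S(S(S(S(S(add(add(add(Z, mul(Z, SSSZ)), add(SZ, SZ)), add(mul(Z, Z), add(Z, Z)))))))))
  [22] S(S(S(S(S(S(add(add(mul(Z, SSSZ), add(SZ, SZ)), add(mul(Z, Z), add(Z, Z)))))))))
  [23] S(S(S(S(S(S(add(add(Z, add(SZ, SZ)), add(mul(Z, Z), add(Z, Z)))))))))
  [24] S(S(S(S(S(S(add(add(SZ, SZ), add(mul(Z, Z), add(Z, Z)))))))))
  [25] S(S(S(S(S(S(add(S(add(Z, SZ)), add(mul(Z, Z), add(Z, Z)))))))))
  [26] S(S(S(S(S(S(S(add(add(Z, SZ), add(mul(Z, Z), add(Z, Z))))))))))
  [27] S(S(S(S(S(S(S(add(SZ, add(mul(Z, Z), add(Z, Z))))))))))
  [28] S(S(S(S(S(S(S(S(add(Z, add(mul(Z, Z), add(Z, Z)))))))))))
  [29] S(S(S(S(S(S(S(S(add(mul(Z, Z), add(Z, Z))))))))))
  [30] S(S(S(S(S(S(S(S(add(Z, add(Z, Z))))))))))
  [31] S(S(S(S(S(S(S(S(add(Z, Z)))))))))
  [32] S^8(Z)

Answer: DIFFERENT — A ⇓ S^4(Z), B ⇓ S^8(Z)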